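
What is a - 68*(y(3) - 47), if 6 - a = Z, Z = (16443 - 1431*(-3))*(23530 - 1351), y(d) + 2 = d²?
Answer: -459901018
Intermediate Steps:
y(d) = -2 + d²
Z = 459903744 (Z = (16443 + 4293)*22179 = 20736*22179 = 459903744)
a = -459903738 (a = 6 - 1*459903744 = 6 - 459903744 = -459903738)
a - 68*(y(3) - 47) = -459903738 - 68*((-2 + 3²) - 47) = -459903738 - 68*((-2 + 9) - 47) = -459903738 - 68*(7 - 47) = -459903738 - 68*(-40) = -459903738 + 2720 = -459901018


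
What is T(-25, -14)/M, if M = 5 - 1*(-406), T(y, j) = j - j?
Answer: 0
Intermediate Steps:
T(y, j) = 0
M = 411 (M = 5 + 406 = 411)
T(-25, -14)/M = 0/411 = 0*(1/411) = 0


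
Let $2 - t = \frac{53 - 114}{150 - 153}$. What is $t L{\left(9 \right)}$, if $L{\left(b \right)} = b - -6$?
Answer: $-275$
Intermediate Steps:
$L{\left(b \right)} = 6 + b$ ($L{\left(b \right)} = b + 6 = 6 + b$)
$t = - \frac{55}{3}$ ($t = 2 - \frac{53 - 114}{150 - 153} = 2 - - \frac{61}{-3} = 2 - \left(-61\right) \left(- \frac{1}{3}\right) = 2 - \frac{61}{3} = - \frac{55}{3} \approx -18.333$)
$t L{\left(9 \right)} = - \frac{55 \left(6 + 9\right)}{3} = \left(- \frac{55}{3}\right) 15 = -275$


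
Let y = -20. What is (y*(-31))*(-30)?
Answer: -18600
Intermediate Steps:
(y*(-31))*(-30) = -20*(-31)*(-30) = 620*(-30) = -18600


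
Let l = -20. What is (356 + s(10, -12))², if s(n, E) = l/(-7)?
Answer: 6310144/49 ≈ 1.2878e+5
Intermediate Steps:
s(n, E) = 20/7 (s(n, E) = -20/(-7) = -20*(-⅐) = 20/7)
(356 + s(10, -12))² = (356 + 20/7)² = (2512/7)² = 6310144/49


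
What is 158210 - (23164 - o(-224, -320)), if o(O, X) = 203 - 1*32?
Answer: 135217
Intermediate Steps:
o(O, X) = 171 (o(O, X) = 203 - 32 = 171)
158210 - (23164 - o(-224, -320)) = 158210 - (23164 - 1*171) = 158210 - (23164 - 171) = 158210 - 1*22993 = 158210 - 22993 = 135217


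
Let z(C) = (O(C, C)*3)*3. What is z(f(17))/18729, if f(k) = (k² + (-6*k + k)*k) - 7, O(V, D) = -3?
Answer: -3/2081 ≈ -0.0014416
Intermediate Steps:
f(k) = -7 - 4*k² (f(k) = (k² + (-5*k)*k) - 7 = (k² - 5*k²) - 7 = -4*k² - 7 = -7 - 4*k²)
z(C) = -27 (z(C) = -3*3*3 = -9*3 = -27)
z(f(17))/18729 = -27/18729 = -27*1/18729 = -3/2081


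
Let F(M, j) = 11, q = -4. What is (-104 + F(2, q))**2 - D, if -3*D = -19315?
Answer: 6632/3 ≈ 2210.7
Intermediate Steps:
D = 19315/3 (D = -1/3*(-19315) = 19315/3 ≈ 6438.3)
(-104 + F(2, q))**2 - D = (-104 + 11)**2 - 1*19315/3 = (-93)**2 - 19315/3 = 8649 - 19315/3 = 6632/3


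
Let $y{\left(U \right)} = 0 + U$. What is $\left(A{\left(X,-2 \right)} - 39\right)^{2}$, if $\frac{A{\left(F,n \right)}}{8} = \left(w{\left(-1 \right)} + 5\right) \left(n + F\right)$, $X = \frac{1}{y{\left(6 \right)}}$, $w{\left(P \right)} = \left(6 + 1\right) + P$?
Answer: $\frac{361201}{9} \approx 40133.0$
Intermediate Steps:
$w{\left(P \right)} = 7 + P$
$y{\left(U \right)} = U$
$X = \frac{1}{6} \approx 0.16667$
$A{\left(F,n \right)} = 88 F + 88 n$ ($A{\left(F,n \right)} = 8 \left(\left(7 - 1\right) + 5\right) \left(n + F\right) = 8 \left(6 + 5\right) \left(F + n\right) = 8 \cdot 11 \left(F + n\right) = 8 \left(11 F + 11 n\right) = 88 F + 88 n$)
$\left(A{\left(X,-2 \right)} - 39\right)^{2} = \left(\left(88 \cdot \frac{1}{6} + 88 \left(-2\right)\right) - 39\right)^{2} = \left(\left(\frac{44}{3} - 176\right) - 39\right)^{2} = \left(- \frac{484}{3} - 39\right)^{2} = \left(- \frac{601}{3}\right)^{2} = \frac{361201}{9}$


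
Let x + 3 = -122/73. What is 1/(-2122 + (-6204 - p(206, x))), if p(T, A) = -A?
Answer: -73/608139 ≈ -0.00012004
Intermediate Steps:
x = -341/73 (x = -3 - 122/73 = -341/73 ≈ -4.6712)
1/(-2122 + (-6204 - p(206, x))) = 1/(-2122 + (-6204 - (-1)*(-341)/73)) = 1/(-2122 + (-6204 - 1*341/73)) = 1/(-2122 + (-6204 - 341/73)) = 1/(-2122 - 453233/73) = 1/(-608139/73) = -73/608139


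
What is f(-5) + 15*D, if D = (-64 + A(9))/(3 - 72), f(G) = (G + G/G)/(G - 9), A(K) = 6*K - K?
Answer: 711/161 ≈ 4.4161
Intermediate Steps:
A(K) = 5*K
f(G) = (1 + G)/(-9 + G) (f(G) = (G + 1)/(-9 + G) = (1 + G)/(-9 + G))
D = 19/69 (D = (-64 + 5*9)/(3 - 72) = (-64 + 45)/(-69) = -19*(-1/69) = 19/69 ≈ 0.27536)
f(-5) + 15*D = (1 - 5)/(-9 - 5) + 15*(19/69) = -4/(-14) + 95/23 = -1/14*(-4) + 95/23 = 2/7 + 95/23 = 711/161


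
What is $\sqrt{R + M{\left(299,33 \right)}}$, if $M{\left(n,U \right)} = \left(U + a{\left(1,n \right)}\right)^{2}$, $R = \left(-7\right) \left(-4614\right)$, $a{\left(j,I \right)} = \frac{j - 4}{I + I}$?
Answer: $\frac{\sqrt{11939206353}}{598} \approx 182.72$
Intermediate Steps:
$a{\left(j,I \right)} = \frac{-4 + j}{2 I}$
$R = 32298$
$M{\left(n,U \right)} = \left(U - \frac{3}{2 n}\right)^{2}$ ($M{\left(n,U \right)} = \left(U + \frac{-4 + 1}{2 n}\right)^{2} = \left(U + \frac{1}{2} \frac{1}{n} \left(-3\right)\right)^{2} = \left(U - \frac{3}{2 n}\right)^{2}$)
$\sqrt{R + M{\left(299,33 \right)}} = \sqrt{32298 + \frac{\left(-3 + 2 \cdot 33 \cdot 299\right)^{2}}{4 \cdot 89401}} = \sqrt{32298 + \frac{1}{4} \cdot \frac{1}{89401} \left(-3 + 19734\right)^{2}} = \sqrt{32298 + \frac{1}{4} \cdot \frac{1}{89401} \cdot 19731^{2}} = \sqrt{32298 + \frac{1}{4} \cdot \frac{1}{89401} \cdot 389312361} = \sqrt{32298 + \frac{389312361}{357604}} = \sqrt{\frac{11939206353}{357604}} = \frac{\sqrt{11939206353}}{598}$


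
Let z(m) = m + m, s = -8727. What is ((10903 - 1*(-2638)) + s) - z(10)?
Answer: 4794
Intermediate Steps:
z(m) = 2*m
((10903 - 1*(-2638)) + s) - z(10) = ((10903 - 1*(-2638)) - 8727) - 2*10 = ((10903 + 2638) - 8727) - 1*20 = (13541 - 8727) - 20 = 4814 - 20 = 4794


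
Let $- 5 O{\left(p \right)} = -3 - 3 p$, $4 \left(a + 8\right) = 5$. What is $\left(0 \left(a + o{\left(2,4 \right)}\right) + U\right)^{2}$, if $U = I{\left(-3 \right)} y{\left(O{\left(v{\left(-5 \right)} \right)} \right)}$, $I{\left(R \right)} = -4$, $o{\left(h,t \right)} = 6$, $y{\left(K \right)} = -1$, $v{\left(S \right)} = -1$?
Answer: $16$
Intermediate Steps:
$a = - \frac{27}{4}$ ($a = -8 + \frac{1}{4} \cdot 5 = -8 + \frac{5}{4} = - \frac{27}{4} \approx -6.75$)
$O{\left(p \right)} = \frac{3}{5} + \frac{3 p}{5}$ ($O{\left(p \right)} = - \frac{-3 - 3 p}{5} = \frac{3}{5} + \frac{3 p}{5}$)
$U = 4$ ($U = \left(-4\right) \left(-1\right) = 4$)
$\left(0 \left(a + o{\left(2,4 \right)}\right) + U\right)^{2} = \left(0 \left(- \frac{27}{4} + 6\right) + 4\right)^{2} = \left(0 \left(- \frac{3}{4}\right) + 4\right)^{2} = \left(0 + 4\right)^{2} = 4^{2} = 16$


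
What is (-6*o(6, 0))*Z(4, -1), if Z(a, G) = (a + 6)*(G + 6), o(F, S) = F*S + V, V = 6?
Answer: -1800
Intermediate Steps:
o(F, S) = 6 + F*S (o(F, S) = F*S + 6 = 6 + F*S)
Z(a, G) = (6 + G)*(6 + a) (Z(a, G) = (6 + a)*(6 + G) = (6 + G)*(6 + a))
(-6*o(6, 0))*Z(4, -1) = (-6*(6 + 6*0))*(36 + 6*(-1) + 6*4 - 1*4) = (-6*(6 + 0))*(36 - 6 + 24 - 4) = -6*6*50 = -36*50 = -1800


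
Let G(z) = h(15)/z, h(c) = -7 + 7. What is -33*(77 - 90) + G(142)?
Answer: 429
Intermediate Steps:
h(c) = 0
G(z) = 0 (G(z) = 0/z = 0)
-33*(77 - 90) + G(142) = -33*(77 - 90) + 0 = -33*(-13) + 0 = 429 + 0 = 429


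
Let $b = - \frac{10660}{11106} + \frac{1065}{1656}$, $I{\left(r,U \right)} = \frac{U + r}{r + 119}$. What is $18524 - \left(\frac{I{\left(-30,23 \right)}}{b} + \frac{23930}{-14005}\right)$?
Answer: $\frac{1494516684543386}{80673659735} \approx 18525.0$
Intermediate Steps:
$I{\left(r,U \right)} = \frac{U + r}{119 + r}$
$b = - \frac{323615}{1021752}$ ($b = \left(-10660\right) \frac{1}{11106} + 1065 \cdot \frac{1}{1656} = - \frac{5330}{5553} + \frac{355}{552} = - \frac{323615}{1021752} \approx -0.31673$)
$18524 - \left(\frac{I{\left(-30,23 \right)}}{b} + \frac{23930}{-14005}\right) = 18524 - \left(\frac{\frac{1}{119 - 30} \left(23 - 30\right)}{- \frac{323615}{1021752}} + \frac{23930}{-14005}\right) = 18524 - \left(\frac{1}{89} \left(-7\right) \left(- \frac{1021752}{323615}\right) + 23930 \left(- \frac{1}{14005}\right)\right) = 18524 - \left(\frac{1}{89} \left(-7\right) \left(- \frac{1021752}{323615}\right) - \frac{4786}{2801}\right) = 18524 - \left(\left(- \frac{7}{89}\right) \left(- \frac{1021752}{323615}\right) - \frac{4786}{2801}\right) = 18524 - \left(\frac{7152264}{28801735} - \frac{4786}{2801}\right) = 18524 - - \frac{117811612246}{80673659735} = 18524 + \frac{117811612246}{80673659735} = \frac{1494516684543386}{80673659735}$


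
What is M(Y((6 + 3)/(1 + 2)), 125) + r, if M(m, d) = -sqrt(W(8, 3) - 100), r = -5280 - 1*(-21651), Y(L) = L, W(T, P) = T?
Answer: 16371 - 2*I*sqrt(23) ≈ 16371.0 - 9.5917*I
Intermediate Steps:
r = 16371 (r = -5280 + 21651 = 16371)
M(m, d) = -2*I*sqrt(23) (M(m, d) = -sqrt(8 - 100) = -sqrt(-92) = -2*I*sqrt(23))
M(Y((6 + 3)/(1 + 2)), 125) + r = -2*I*sqrt(23) + 16371 = 16371 - 2*I*sqrt(23)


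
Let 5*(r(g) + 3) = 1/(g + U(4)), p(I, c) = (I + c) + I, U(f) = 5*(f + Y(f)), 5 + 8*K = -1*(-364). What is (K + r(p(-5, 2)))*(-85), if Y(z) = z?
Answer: -113917/32 ≈ -3559.9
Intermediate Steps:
K = 359/8 (K = -5/8 + (-1*(-364))/8 = -5/8 + (⅛)*364 = -5/8 + 91/2 = 359/8 ≈ 44.875)
U(f) = 10*f (U(f) = 5*(f + f) = 5*(2*f) = 10*f)
p(I, c) = c + 2*I
r(g) = -3 + 1/(5*(40 + g)) (r(g) = -3 + 1/(5*(g + 10*4)) = -3 + 1/(5*(g + 40)) = -3 + 1/(5*(40 + g)))
(K + r(p(-5, 2)))*(-85) = (359/8 + (-599 - 15*(2 + 2*(-5)))/(5*(40 + (2 + 2*(-5)))))*(-85) = (359/8 + (-599 - 15*(2 - 10))/(5*(40 + (2 - 10))))*(-85) = (359/8 + (-599 - 15*(-8))/(5*(40 - 8)))*(-85) = (359/8 + (⅕)*(-599 + 120)/32)*(-85) = (359/8 + (⅕)*(1/32)*(-479))*(-85) = (359/8 - 479/160)*(-85) = (6701/160)*(-85) = -113917/32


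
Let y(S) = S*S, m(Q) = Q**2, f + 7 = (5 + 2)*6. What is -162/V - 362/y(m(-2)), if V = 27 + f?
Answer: -6259/248 ≈ -25.238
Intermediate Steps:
f = 35 (f = -7 + (5 + 2)*6 = -7 + 7*6 = -7 + 42 = 35)
y(S) = S**2
V = 62 (V = 27 + 35 = 62)
-162/V - 362/y(m(-2)) = -162/62 - 362/(((-2)**2)**2) = -162*1/62 - 362/(4**2) = -81/31 - 362/16 = -81/31 - 362*1/16 = -81/31 - 181/8 = -6259/248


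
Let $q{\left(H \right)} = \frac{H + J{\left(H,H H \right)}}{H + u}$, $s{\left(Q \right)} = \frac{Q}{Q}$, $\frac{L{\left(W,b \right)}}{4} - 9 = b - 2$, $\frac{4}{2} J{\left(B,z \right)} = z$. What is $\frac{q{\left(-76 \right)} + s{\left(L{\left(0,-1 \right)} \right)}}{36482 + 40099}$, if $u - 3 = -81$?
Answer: $- \frac{443}{1965579} \approx -0.00022538$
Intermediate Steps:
$J{\left(B,z \right)} = \frac{z}{2}$
$u = -78$ ($u = 3 - 81 = -78$)
$L{\left(W,b \right)} = 28 + 4 b$ ($L{\left(W,b \right)} = 36 + 4 \left(b - 2\right) = 36 + 4 \left(-2 + b\right) = 36 + \left(-8 + 4 b\right) = 28 + 4 b$)
$s{\left(Q \right)} = 1$
$q{\left(H \right)} = \frac{H + \frac{H^{2}}{2}}{-78 + H}$ ($q{\left(H \right)} = \frac{H + \frac{H H}{2}}{H - 78} = \frac{H + \frac{H^{2}}{2}}{-78 + H}$)
$\frac{q{\left(-76 \right)} + s{\left(L{\left(0,-1 \right)} \right)}}{36482 + 40099} = \frac{\frac{1}{2} \left(-76\right) \frac{1}{-78 - 76} \left(2 - 76\right) + 1}{36482 + 40099} = \frac{\frac{1}{2} \left(-76\right) \frac{1}{-154} \left(-74\right) + 1}{76581} = \left(\frac{1}{2} \left(-76\right) \left(- \frac{1}{154}\right) \left(-74\right) + 1\right) \frac{1}{76581} = \left(- \frac{1406}{77} + 1\right) \frac{1}{76581} = \left(- \frac{1329}{77}\right) \frac{1}{76581} = - \frac{443}{1965579}$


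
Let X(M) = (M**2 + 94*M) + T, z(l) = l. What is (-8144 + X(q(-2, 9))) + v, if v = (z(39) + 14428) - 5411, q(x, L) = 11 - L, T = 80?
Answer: 1184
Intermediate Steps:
X(M) = 80 + M**2 + 94*M (X(M) = (M**2 + 94*M) + 80 = 80 + M**2 + 94*M)
v = 9056 (v = (39 + 14428) - 5411 = 14467 - 5411 = 9056)
(-8144 + X(q(-2, 9))) + v = (-8144 + (80 + (11 - 1*9)**2 + 94*(11 - 1*9))) + 9056 = (-8144 + (80 + (11 - 9)**2 + 94*(11 - 9))) + 9056 = (-8144 + (80 + 2**2 + 94*2)) + 9056 = (-8144 + (80 + 4 + 188)) + 9056 = (-8144 + 272) + 9056 = -7872 + 9056 = 1184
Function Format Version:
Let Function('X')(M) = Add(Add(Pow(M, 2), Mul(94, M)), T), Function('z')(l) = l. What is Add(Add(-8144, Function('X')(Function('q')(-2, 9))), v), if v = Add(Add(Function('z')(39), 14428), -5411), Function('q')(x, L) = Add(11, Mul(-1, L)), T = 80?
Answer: 1184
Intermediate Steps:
Function('X')(M) = Add(80, Pow(M, 2), Mul(94, M)) (Function('X')(M) = Add(Add(Pow(M, 2), Mul(94, M)), 80) = Add(80, Pow(M, 2), Mul(94, M)))
v = 9056 (v = Add(Add(39, 14428), -5411) = Add(14467, -5411) = 9056)
Add(Add(-8144, Function('X')(Function('q')(-2, 9))), v) = Add(Add(-8144, Add(80, Pow(Add(11, Mul(-1, 9)), 2), Mul(94, Add(11, Mul(-1, 9))))), 9056) = Add(Add(-8144, Add(80, Pow(Add(11, -9), 2), Mul(94, Add(11, -9)))), 9056) = Add(Add(-8144, Add(80, Pow(2, 2), Mul(94, 2))), 9056) = Add(Add(-8144, Add(80, 4, 188)), 9056) = Add(Add(-8144, 272), 9056) = Add(-7872, 9056) = 1184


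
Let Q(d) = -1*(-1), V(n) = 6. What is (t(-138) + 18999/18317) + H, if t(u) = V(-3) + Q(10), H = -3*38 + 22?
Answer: -1537946/18317 ≈ -83.963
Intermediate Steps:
H = -92 (H = -114 + 22 = -92)
Q(d) = 1
t(u) = 7 (t(u) = 6 + 1 = 7)
(t(-138) + 18999/18317) + H = (7 + 18999/18317) - 92 = 147218/18317 - 92 = -1537946/18317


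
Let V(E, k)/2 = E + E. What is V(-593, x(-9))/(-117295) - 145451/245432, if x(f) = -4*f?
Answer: -16478510341/28787946440 ≈ -0.57241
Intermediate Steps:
V(E, k) = 4*E (V(E, k) = 2*(E + E) = 2*(2*E) = 4*E)
V(-593, x(-9))/(-117295) - 145451/245432 = (4*(-593))/(-117295) - 145451/245432 = -2372*(-1/117295) - 145451*1/245432 = 2372/117295 - 145451/245432 = -16478510341/28787946440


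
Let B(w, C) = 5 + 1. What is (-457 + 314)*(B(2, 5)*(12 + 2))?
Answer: -12012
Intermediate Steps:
B(w, C) = 6
(-457 + 314)*(B(2, 5)*(12 + 2)) = (-457 + 314)*(6*(12 + 2)) = -858*14 = -143*84 = -12012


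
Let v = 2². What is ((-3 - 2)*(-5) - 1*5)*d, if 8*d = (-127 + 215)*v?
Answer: 880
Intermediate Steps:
v = 4
d = 44 (d = ((-127 + 215)*4)/8 = (88*4)/8 = (⅛)*352 = 44)
((-3 - 2)*(-5) - 1*5)*d = ((-3 - 2)*(-5) - 1*5)*44 = (-5*(-5) - 5)*44 = (25 - 5)*44 = 20*44 = 880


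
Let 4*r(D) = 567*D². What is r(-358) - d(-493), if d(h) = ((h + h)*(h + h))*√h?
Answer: 18167247 - 972196*I*√493 ≈ 1.8167e+7 - 2.1586e+7*I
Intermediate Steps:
r(D) = 567*D²/4 (r(D) = (567*D²)/4 = 567*D²/4)
d(h) = 4*h^(5/2) (d(h) = ((2*h)*(2*h))*√h = (4*h²)*√h = 4*h^(5/2))
r(-358) - d(-493) = (567/4)*(-358)² - 4*(-493)^(5/2) = (567/4)*128164 - 4*243049*I*√493 = 18167247 - 972196*I*√493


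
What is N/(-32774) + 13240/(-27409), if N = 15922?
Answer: -435166929/449151283 ≈ -0.96886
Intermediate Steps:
N/(-32774) + 13240/(-27409) = 15922/(-32774) + 13240/(-27409) = 15922*(-1/32774) + 13240*(-1/27409) = -7961/16387 - 13240/27409 = -435166929/449151283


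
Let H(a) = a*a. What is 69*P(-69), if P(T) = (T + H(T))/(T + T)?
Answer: -2346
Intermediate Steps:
H(a) = a²
P(T) = (T + T²)/(2*T) (P(T) = (T + T²)/(T + T) = (T + T²)/((2*T)) = (T + T²)*(1/(2*T)) = (T + T²)/(2*T))
69*P(-69) = 69*(½ + (½)*(-69)) = 69*(½ - 69/2) = 69*(-34) = -2346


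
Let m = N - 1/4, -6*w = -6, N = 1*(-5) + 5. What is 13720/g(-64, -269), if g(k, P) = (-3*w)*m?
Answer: 54880/3 ≈ 18293.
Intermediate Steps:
N = 0 (N = -5 + 5 = 0)
w = 1 (w = -1/6*(-6) = 1)
m = -1/4 (m = 0 - 1/4 = -1/4 ≈ -0.25000)
g(k, P) = 3/4 (g(k, P) = -3*1*(-1/4) = -3*(-1/4) = 3/4)
13720/g(-64, -269) = 13720/(3/4) = 13720*(4/3) = 54880/3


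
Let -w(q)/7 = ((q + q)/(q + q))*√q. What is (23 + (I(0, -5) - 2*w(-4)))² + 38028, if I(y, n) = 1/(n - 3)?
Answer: 2417105/64 + 1281*I ≈ 37767.0 + 1281.0*I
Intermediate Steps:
I(y, n) = 1/(-3 + n)
w(q) = -7*√q (w(q) = -7*(q + q)/(q + q)*√q = -7*(2*q)/((2*q))*√q = -7*(2*q)*(1/(2*q))*√q = -7*√q)
(23 + (I(0, -5) - 2*w(-4)))² + 38028 = (23 + (1/(-3 - 5) - (-14)*√(-4)))² + 38028 = (23 + (1/(-8) - (-14)*2*I))² + 38028 = (23 + (-⅛ - (-28)*I))² + 38028 = (23 + (-⅛ + 28*I))² + 38028 = (183/8 + 28*I)² + 38028 = 38028 + (183/8 + 28*I)²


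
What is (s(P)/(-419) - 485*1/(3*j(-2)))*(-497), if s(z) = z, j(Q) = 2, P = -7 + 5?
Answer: 100991891/2514 ≈ 40172.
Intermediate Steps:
P = -2
(s(P)/(-419) - 485*1/(3*j(-2)))*(-497) = (-2/(-419) - 485/(3*2))*(-497) = (-2*(-1/419) - 485/6)*(-497) = (2/419 - 485*1/6)*(-497) = (2/419 - 485/6)*(-497) = -203203/2514*(-497) = 100991891/2514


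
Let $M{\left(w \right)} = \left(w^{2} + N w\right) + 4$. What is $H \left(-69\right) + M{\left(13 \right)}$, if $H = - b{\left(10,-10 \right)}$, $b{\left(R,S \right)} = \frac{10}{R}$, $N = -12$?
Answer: $86$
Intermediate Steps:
$M{\left(w \right)} = 4 + w^{2} - 12 w$ ($M{\left(w \right)} = \left(w^{2} - 12 w\right) + 4 = 4 + w^{2} - 12 w$)
$H = -1$ ($H = - \frac{10}{10} = \left(-1\right) 1 = -1$)
$H \left(-69\right) + M{\left(13 \right)} = \left(-1\right) \left(-69\right) + \left(4 + 13^{2} - 156\right) = 69 + \left(4 + 169 - 156\right) = 69 + 17 = 86$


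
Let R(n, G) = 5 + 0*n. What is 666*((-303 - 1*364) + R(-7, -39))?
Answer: -440892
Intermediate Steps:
R(n, G) = 5 (R(n, G) = 5 + 0 = 5)
666*((-303 - 1*364) + R(-7, -39)) = 666*((-303 - 1*364) + 5) = 666*((-303 - 364) + 5) = 666*(-667 + 5) = 666*(-662) = -440892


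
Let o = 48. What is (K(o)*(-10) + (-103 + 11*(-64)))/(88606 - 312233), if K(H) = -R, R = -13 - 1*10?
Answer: 1037/223627 ≈ 0.0046372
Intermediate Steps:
R = -23 (R = -13 - 10 = -23)
K(H) = 23 (K(H) = -1*(-23) = 23)
(K(o)*(-10) + (-103 + 11*(-64)))/(88606 - 312233) = (23*(-10) + (-103 + 11*(-64)))/(88606 - 312233) = (-230 + (-103 - 704))/(-223627) = (-230 - 807)*(-1/223627) = -1037*(-1/223627) = 1037/223627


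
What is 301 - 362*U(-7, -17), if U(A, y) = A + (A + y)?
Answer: 11523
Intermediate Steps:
U(A, y) = y + 2*A
301 - 362*U(-7, -17) = 301 - 362*(-17 + 2*(-7)) = 301 - 362*(-17 - 14) = 301 - 362*(-31) = 301 + 11222 = 11523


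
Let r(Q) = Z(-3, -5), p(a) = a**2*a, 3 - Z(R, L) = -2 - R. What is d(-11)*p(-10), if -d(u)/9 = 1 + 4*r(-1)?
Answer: 81000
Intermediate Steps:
Z(R, L) = 5 + R (Z(R, L) = 3 - (-2 - R) = 3 + (2 + R) = 5 + R)
p(a) = a**3
r(Q) = 2 (r(Q) = 5 - 3 = 2)
d(u) = -81 (d(u) = -9*(1 + 4*2) = -9*(1 + 8) = -9*9 = -81)
d(-11)*p(-10) = -81*(-10)**3 = -81*(-1000) = 81000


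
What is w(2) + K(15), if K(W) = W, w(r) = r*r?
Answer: 19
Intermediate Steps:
w(r) = r²
w(2) + K(15) = 2² + 15 = 4 + 15 = 19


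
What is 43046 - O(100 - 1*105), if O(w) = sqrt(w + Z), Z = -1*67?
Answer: 43046 - 6*I*sqrt(2) ≈ 43046.0 - 8.4853*I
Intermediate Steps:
Z = -67
O(w) = sqrt(-67 + w) (O(w) = sqrt(w - 67) = sqrt(-67 + w))
43046 - O(100 - 1*105) = 43046 - sqrt(-67 + (100 - 1*105)) = 43046 - sqrt(-67 + (100 - 105)) = 43046 - sqrt(-67 - 5) = 43046 - sqrt(-72) = 43046 - 6*I*sqrt(2)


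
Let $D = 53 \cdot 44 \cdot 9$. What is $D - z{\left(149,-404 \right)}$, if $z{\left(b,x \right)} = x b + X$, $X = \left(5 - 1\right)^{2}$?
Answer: $81168$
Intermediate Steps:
$D = 20988$ ($D = 2332 \cdot 9 = 20988$)
$X = 16$ ($X = 4^{2} = 16$)
$z{\left(b,x \right)} = 16 + b x$ ($z{\left(b,x \right)} = x b + 16 = b x + 16 = 16 + b x$)
$D - z{\left(149,-404 \right)} = 20988 - \left(16 + 149 \left(-404\right)\right) = 20988 - \left(16 - 60196\right) = 20988 - -60180 = 20988 + 60180 = 81168$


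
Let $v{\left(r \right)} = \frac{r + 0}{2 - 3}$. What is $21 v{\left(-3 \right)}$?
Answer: $63$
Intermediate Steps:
$v{\left(r \right)} = - r$ ($v{\left(r \right)} = \frac{r}{-1} = r \left(-1\right) = - r$)
$21 v{\left(-3 \right)} = 21 \left(\left(-1\right) \left(-3\right)\right) = 21 \cdot 3 = 63$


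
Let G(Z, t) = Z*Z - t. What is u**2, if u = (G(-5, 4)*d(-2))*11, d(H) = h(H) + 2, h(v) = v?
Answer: 0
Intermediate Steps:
G(Z, t) = Z**2 - t
d(H) = 2 + H (d(H) = H + 2 = 2 + H)
u = 0 (u = (((-5)**2 - 1*4)*(2 - 2))*11 = ((25 - 4)*0)*11 = (21*0)*11 = 0*11 = 0)
u**2 = 0**2 = 0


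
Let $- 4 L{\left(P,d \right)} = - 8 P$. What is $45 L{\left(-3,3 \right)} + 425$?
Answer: $155$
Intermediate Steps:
$L{\left(P,d \right)} = 2 P$ ($L{\left(P,d \right)} = - \frac{\left(-8\right) P}{4} = 2 P$)
$45 L{\left(-3,3 \right)} + 425 = 45 \cdot 2 \left(-3\right) + 425 = 45 \left(-6\right) + 425 = -270 + 425 = 155$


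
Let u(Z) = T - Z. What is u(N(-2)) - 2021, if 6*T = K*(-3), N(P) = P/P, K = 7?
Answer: -4051/2 ≈ -2025.5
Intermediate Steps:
N(P) = 1
T = -7/2 (T = (7*(-3))/6 = (1/6)*(-21) = -7/2 ≈ -3.5000)
u(Z) = -7/2 - Z
u(N(-2)) - 2021 = (-7/2 - 1*1) - 2021 = (-7/2 - 1) - 2021 = -9/2 - 2021 = -4051/2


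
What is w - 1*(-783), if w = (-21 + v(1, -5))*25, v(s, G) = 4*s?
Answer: 358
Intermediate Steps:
w = -425 (w = (-21 + 4*1)*25 = (-21 + 4)*25 = -17*25 = -425)
w - 1*(-783) = -425 - 1*(-783) = -425 + 783 = 358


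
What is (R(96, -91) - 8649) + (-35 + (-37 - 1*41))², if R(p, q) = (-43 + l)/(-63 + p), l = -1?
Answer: 12356/3 ≈ 4118.7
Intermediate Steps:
R(p, q) = -44/(-63 + p) (R(p, q) = (-43 - 1)/(-63 + p) = -44/(-63 + p))
(R(96, -91) - 8649) + (-35 + (-37 - 1*41))² = (-44/(-63 + 96) - 8649) + (-35 + (-37 - 1*41))² = (-44/33 - 8649) + (-35 + (-37 - 41))² = (-44*1/33 - 8649) + (-35 - 78)² = (-4/3 - 8649) + (-113)² = -25951/3 + 12769 = 12356/3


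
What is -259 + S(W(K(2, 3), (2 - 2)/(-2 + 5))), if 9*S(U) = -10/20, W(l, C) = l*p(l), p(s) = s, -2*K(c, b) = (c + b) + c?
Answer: -4663/18 ≈ -259.06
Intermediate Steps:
K(c, b) = -c - b/2 (K(c, b) = -((c + b) + c)/2 = -((b + c) + c)/2 = -(b + 2*c)/2 = -c - b/2)
W(l, C) = l² (W(l, C) = l*l = l²)
S(U) = -1/18 (S(U) = (-10/20)/9 = (-10*1/20)/9 = (⅑)*(-½) = -1/18)
-259 + S(W(K(2, 3), (2 - 2)/(-2 + 5))) = -259 - 1/18 = -4663/18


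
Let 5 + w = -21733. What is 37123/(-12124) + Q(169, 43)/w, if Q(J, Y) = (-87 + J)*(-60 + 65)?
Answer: -405975307/131775756 ≈ -3.0808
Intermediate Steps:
w = -21738 (w = -5 - 21733 = -21738)
Q(J, Y) = -435 + 5*J (Q(J, Y) = (-87 + J)*5 = -435 + 5*J)
37123/(-12124) + Q(169, 43)/w = 37123/(-12124) + (-435 + 5*169)/(-21738) = 37123*(-1/12124) + (-435 + 845)*(-1/21738) = -37123/12124 + 410*(-1/21738) = -37123/12124 - 205/10869 = -405975307/131775756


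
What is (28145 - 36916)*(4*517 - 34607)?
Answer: 285399569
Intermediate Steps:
(28145 - 36916)*(4*517 - 34607) = -8771*(2068 - 34607) = -8771*(-32539) = 285399569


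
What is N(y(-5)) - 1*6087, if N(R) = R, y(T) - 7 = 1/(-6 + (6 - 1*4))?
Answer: -24321/4 ≈ -6080.3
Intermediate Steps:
y(T) = 27/4 (y(T) = 7 + 1/(-6 + (6 - 1*4)) = 7 + 1/(-6 + (6 - 4)) = 7 + 1/(-6 + 2) = 7 + 1/(-4) = 7 - ¼ = 27/4)
N(y(-5)) - 1*6087 = 27/4 - 1*6087 = 27/4 - 6087 = -24321/4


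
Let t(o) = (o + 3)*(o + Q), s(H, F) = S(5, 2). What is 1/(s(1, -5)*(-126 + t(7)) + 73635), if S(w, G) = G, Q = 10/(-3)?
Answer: 3/220369 ≈ 1.3614e-5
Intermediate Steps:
Q = -10/3 (Q = 10*(-1/3) = -10/3 ≈ -3.3333)
s(H, F) = 2
t(o) = (3 + o)*(-10/3 + o) (t(o) = (o + 3)*(o - 10/3) = (3 + o)*(-10/3 + o))
1/(s(1, -5)*(-126 + t(7)) + 73635) = 1/(2*(-126 + (-10 + 7**2 - 1/3*7)) + 73635) = 1/(2*(-126 + (-10 + 49 - 7/3)) + 73635) = 1/(2*(-126 + 110/3) + 73635) = 1/(2*(-268/3) + 73635) = 1/(-536/3 + 73635) = 1/(220369/3) = 3/220369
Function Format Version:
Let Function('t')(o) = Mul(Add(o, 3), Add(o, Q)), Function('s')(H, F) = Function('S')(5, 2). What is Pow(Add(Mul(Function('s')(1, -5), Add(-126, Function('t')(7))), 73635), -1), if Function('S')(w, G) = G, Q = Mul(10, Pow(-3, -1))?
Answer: Rational(3, 220369) ≈ 1.3614e-5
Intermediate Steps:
Q = Rational(-10, 3) (Q = Mul(10, Rational(-1, 3)) = Rational(-10, 3) ≈ -3.3333)
Function('s')(H, F) = 2
Function('t')(o) = Mul(Add(3, o), Add(Rational(-10, 3), o)) (Function('t')(o) = Mul(Add(o, 3), Add(o, Rational(-10, 3))) = Mul(Add(3, o), Add(Rational(-10, 3), o)))
Pow(Add(Mul(Function('s')(1, -5), Add(-126, Function('t')(7))), 73635), -1) = Pow(Add(Mul(2, Add(-126, Add(-10, Pow(7, 2), Mul(Rational(-1, 3), 7)))), 73635), -1) = Pow(Add(Mul(2, Add(-126, Add(-10, 49, Rational(-7, 3)))), 73635), -1) = Pow(Add(Mul(2, Add(-126, Rational(110, 3))), 73635), -1) = Pow(Add(Mul(2, Rational(-268, 3)), 73635), -1) = Pow(Add(Rational(-536, 3), 73635), -1) = Pow(Rational(220369, 3), -1) = Rational(3, 220369)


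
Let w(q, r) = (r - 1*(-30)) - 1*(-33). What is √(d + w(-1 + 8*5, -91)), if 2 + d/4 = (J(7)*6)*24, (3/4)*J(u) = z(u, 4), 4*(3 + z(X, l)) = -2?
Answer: 2*I*√681 ≈ 52.192*I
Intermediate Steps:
z(X, l) = -7/2 (z(X, l) = -3 + (¼)*(-2) = -3 - ½ = -7/2)
J(u) = -14/3 (J(u) = (4/3)*(-7/2) = -14/3)
d = -2696 (d = -8 + 4*(-14/3*6*24) = -8 + 4*(-28*24) = -8 + 4*(-672) = -8 - 2688 = -2696)
w(q, r) = 63 + r (w(q, r) = (r + 30) + 33 = (30 + r) + 33 = 63 + r)
√(d + w(-1 + 8*5, -91)) = √(-2696 + (63 - 91)) = √(-2696 - 28) = √(-2724) = 2*I*√681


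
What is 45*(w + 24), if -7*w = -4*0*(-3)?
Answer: 1080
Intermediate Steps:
w = 0 (w = -(-4*0)*(-3)/7 = -0*(-3) = -⅐*0 = 0)
45*(w + 24) = 45*(0 + 24) = 45*24 = 1080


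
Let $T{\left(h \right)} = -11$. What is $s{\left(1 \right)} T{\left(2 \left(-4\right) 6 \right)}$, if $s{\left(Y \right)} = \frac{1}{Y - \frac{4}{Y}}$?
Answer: $\frac{11}{3} \approx 3.6667$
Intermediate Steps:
$s{\left(1 \right)} T{\left(2 \left(-4\right) 6 \right)} = 1 \frac{1}{-4 + 1^{2}} \left(-11\right) = 1 \frac{1}{-4 + 1} \left(-11\right) = 1 \frac{1}{-3} \left(-11\right) = 1 \left(- \frac{1}{3}\right) \left(-11\right) = \left(- \frac{1}{3}\right) \left(-11\right) = \frac{11}{3}$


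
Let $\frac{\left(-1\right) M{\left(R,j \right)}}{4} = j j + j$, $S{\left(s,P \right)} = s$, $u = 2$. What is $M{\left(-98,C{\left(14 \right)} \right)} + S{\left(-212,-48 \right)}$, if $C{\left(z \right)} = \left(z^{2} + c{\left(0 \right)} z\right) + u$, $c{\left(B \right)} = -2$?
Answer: $-116492$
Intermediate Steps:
$C{\left(z \right)} = 2 + z^{2} - 2 z$ ($C{\left(z \right)} = \left(z^{2} - 2 z\right) + 2 = 2 + z^{2} - 2 z$)
$M{\left(R,j \right)} = - 4 j - 4 j^{2}$ ($M{\left(R,j \right)} = - 4 \left(j j + j\right) = - 4 \left(j^{2} + j\right) = - 4 \left(j + j^{2}\right) = - 4 j - 4 j^{2}$)
$M{\left(-98,C{\left(14 \right)} \right)} + S{\left(-212,-48 \right)} = - 4 \left(2 + 14^{2} - 28\right) \left(1 + \left(2 + 14^{2} - 28\right)\right) - 212 = - 4 \left(2 + 196 - 28\right) \left(1 + \left(2 + 196 - 28\right)\right) - 212 = \left(-4\right) 170 \left(1 + 170\right) - 212 = \left(-4\right) 170 \cdot 171 - 212 = -116280 - 212 = -116492$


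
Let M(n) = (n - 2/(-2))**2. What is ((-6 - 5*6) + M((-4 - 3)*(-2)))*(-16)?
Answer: -3024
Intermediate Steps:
M(n) = (1 + n)**2 (M(n) = (n - 2*(-1/2))**2 = (n + 1)**2 = (1 + n)**2)
((-6 - 5*6) + M((-4 - 3)*(-2)))*(-16) = ((-6 - 5*6) + (1 + (-4 - 3)*(-2))**2)*(-16) = ((-6 - 30) + (1 - 7*(-2))**2)*(-16) = (-36 + (1 + 14)**2)*(-16) = (-36 + 15**2)*(-16) = (-36 + 225)*(-16) = 189*(-16) = -3024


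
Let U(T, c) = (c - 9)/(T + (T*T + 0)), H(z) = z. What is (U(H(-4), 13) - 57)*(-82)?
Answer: 13940/3 ≈ 4646.7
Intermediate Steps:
U(T, c) = (-9 + c)/(T + T**2) (U(T, c) = (-9 + c)/(T + (T**2 + 0)) = (-9 + c)/(T + T**2))
(U(H(-4), 13) - 57)*(-82) = ((-9 + 13)/((-4)*(1 - 4)) - 57)*(-82) = (-1/4*4/(-3) - 57)*(-82) = (-1/4*(-1/3)*4 - 57)*(-82) = (1/3 - 57)*(-82) = -170/3*(-82) = 13940/3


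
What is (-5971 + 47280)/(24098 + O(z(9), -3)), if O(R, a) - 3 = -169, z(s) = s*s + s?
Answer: 41309/23932 ≈ 1.7261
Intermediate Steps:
z(s) = s + s² (z(s) = s² + s = s + s²)
O(R, a) = -166 (O(R, a) = 3 - 169 = -166)
(-5971 + 47280)/(24098 + O(z(9), -3)) = (-5971 + 47280)/(24098 - 166) = 41309/23932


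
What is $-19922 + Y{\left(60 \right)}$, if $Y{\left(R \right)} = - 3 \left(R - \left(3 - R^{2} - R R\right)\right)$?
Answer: $-41693$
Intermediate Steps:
$Y{\left(R \right)} = 9 - 6 R^{2} - 3 R$ ($Y{\left(R \right)} = - 3 \left(R + \left(\left(R^{2} + R^{2}\right) - 3\right)\right) = - 3 \left(R + \left(2 R^{2} - 3\right)\right) = - 3 \left(R + \left(-3 + 2 R^{2}\right)\right) = - 3 \left(-3 + R + 2 R^{2}\right) = 9 - 6 R^{2} - 3 R$)
$-19922 + Y{\left(60 \right)} = -19922 - \left(171 + 21600\right) = -19922 - 21771 = -41693$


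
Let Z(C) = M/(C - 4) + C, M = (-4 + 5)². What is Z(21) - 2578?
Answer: -43468/17 ≈ -2556.9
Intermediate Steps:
M = 1 (M = 1² = 1)
Z(C) = C + 1/(-4 + C) (Z(C) = 1/(C - 4) + C = 1/(-4 + C) + C = C + 1/(-4 + C))
Z(21) - 2578 = (1 + 21² - 4*21)/(-4 + 21) - 2578 = (1 + 441 - 84)/17 - 2578 = (1/17)*358 - 2578 = 358/17 - 2578 = -43468/17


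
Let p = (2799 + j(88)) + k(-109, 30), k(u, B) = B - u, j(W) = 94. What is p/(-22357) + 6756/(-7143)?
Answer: -57567156/53232017 ≈ -1.0814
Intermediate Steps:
p = 3032 (p = (2799 + 94) + (30 - 1*(-109)) = 2893 + (30 + 109) = 2893 + 139 = 3032)
p/(-22357) + 6756/(-7143) = 3032/(-22357) + 6756/(-7143) = 3032*(-1/22357) + 6756*(-1/7143) = -3032/22357 - 2252/2381 = -57567156/53232017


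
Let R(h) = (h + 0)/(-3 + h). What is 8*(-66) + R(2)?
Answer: -530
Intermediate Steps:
R(h) = h/(-3 + h)
8*(-66) + R(2) = 8*(-66) + 2/(-3 + 2) = -528 + 2/(-1) = -528 + 2*(-1) = -528 - 2 = -530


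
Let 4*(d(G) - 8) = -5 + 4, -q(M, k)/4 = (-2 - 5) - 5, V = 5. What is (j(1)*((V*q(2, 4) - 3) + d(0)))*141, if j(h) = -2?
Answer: -138039/2 ≈ -69020.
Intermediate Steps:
q(M, k) = 48 (q(M, k) = -4*((-2 - 5) - 5) = -4*(-7 - 5) = -4*(-12) = 48)
d(G) = 31/4 (d(G) = 8 + (-5 + 4)/4 = 8 + (1/4)*(-1) = 8 - 1/4 = 31/4)
(j(1)*((V*q(2, 4) - 3) + d(0)))*141 = -2*((5*48 - 3) + 31/4)*141 = -2*((240 - 3) + 31/4)*141 = -2*(237 + 31/4)*141 = -2*979/4*141 = -979/2*141 = -138039/2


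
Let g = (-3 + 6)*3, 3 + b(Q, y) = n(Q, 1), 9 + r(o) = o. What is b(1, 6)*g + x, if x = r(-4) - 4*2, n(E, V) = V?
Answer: -39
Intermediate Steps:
r(o) = -9 + o
b(Q, y) = -2 (b(Q, y) = -3 + 1 = -2)
x = -21 (x = (-9 - 4) - 4*2 = -13 - 8 = -21)
g = 9 (g = 3*3 = 9)
b(1, 6)*g + x = -2*9 - 21 = -18 - 21 = -39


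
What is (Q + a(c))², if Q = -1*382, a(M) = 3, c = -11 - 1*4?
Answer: 143641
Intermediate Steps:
c = -15 (c = -11 - 4 = -15)
Q = -382
(Q + a(c))² = (-382 + 3)² = (-379)² = 143641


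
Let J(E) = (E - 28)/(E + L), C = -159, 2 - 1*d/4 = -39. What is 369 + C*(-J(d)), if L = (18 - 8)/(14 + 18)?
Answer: 1316085/2629 ≈ 500.60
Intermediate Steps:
d = 164 (d = 8 - 4*(-39) = 8 + 156 = 164)
L = 5/16 (L = 10/32 = 10*(1/32) = 5/16 ≈ 0.31250)
J(E) = (-28 + E)/(5/16 + E) (J(E) = (E - 28)/(E + 5/16) = (-28 + E)/(5/16 + E))
369 + C*(-J(d)) = 369 - (-159)*16*(-28 + 164)/(5 + 16*164) = 369 - (-159)*16*136/(5 + 2624) = 369 - (-159)*16*136/2629 = 369 - (-159)*16*(1/2629)*136 = 369 - (-159)*2176/2629 = 369 - 159*(-2176/2629) = 369 + 345984/2629 = 1316085/2629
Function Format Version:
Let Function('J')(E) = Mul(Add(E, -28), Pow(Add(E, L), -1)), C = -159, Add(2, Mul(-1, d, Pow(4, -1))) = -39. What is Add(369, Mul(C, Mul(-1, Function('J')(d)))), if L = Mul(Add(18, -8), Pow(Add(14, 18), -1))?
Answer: Rational(1316085, 2629) ≈ 500.60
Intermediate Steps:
d = 164 (d = Add(8, Mul(-4, -39)) = Add(8, 156) = 164)
L = Rational(5, 16) (L = Mul(10, Pow(32, -1)) = Mul(10, Rational(1, 32)) = Rational(5, 16) ≈ 0.31250)
Function('J')(E) = Mul(Pow(Add(Rational(5, 16), E), -1), Add(-28, E)) (Function('J')(E) = Mul(Add(E, -28), Pow(Add(E, Rational(5, 16)), -1)) = Mul(Add(-28, E), Pow(Add(Rational(5, 16), E), -1)) = Mul(Pow(Add(Rational(5, 16), E), -1), Add(-28, E)))
Add(369, Mul(C, Mul(-1, Function('J')(d)))) = Add(369, Mul(-159, Mul(-1, Mul(16, Pow(Add(5, Mul(16, 164)), -1), Add(-28, 164))))) = Add(369, Mul(-159, Mul(-1, Mul(16, Pow(Add(5, 2624), -1), 136)))) = Add(369, Mul(-159, Mul(-1, Mul(16, Pow(2629, -1), 136)))) = Add(369, Mul(-159, Mul(-1, Mul(16, Rational(1, 2629), 136)))) = Add(369, Mul(-159, Mul(-1, Rational(2176, 2629)))) = Add(369, Mul(-159, Rational(-2176, 2629))) = Add(369, Rational(345984, 2629)) = Rational(1316085, 2629)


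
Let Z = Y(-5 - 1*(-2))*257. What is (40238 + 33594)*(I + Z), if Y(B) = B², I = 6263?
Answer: 633183232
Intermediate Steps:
Z = 2313 (Z = (-5 - 1*(-2))²*257 = (-5 + 2)²*257 = (-3)²*257 = 9*257 = 2313)
(40238 + 33594)*(I + Z) = (40238 + 33594)*(6263 + 2313) = 73832*8576 = 633183232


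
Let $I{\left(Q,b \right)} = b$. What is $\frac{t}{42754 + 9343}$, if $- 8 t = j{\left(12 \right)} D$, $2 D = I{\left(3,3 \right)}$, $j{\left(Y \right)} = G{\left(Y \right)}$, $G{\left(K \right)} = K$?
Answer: $- \frac{9}{208388} \approx -4.3189 \cdot 10^{-5}$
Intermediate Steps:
$j{\left(Y \right)} = Y$
$D = \frac{3}{2}$ ($D = \frac{1}{2} \cdot 3 = \frac{3}{2} \approx 1.5$)
$t = - \frac{9}{4}$ ($t = - \frac{12 \cdot \frac{3}{2}}{8} = \left(- \frac{1}{8}\right) 18 = - \frac{9}{4} \approx -2.25$)
$\frac{t}{42754 + 9343} = - \frac{9}{4 \left(42754 + 9343\right)} = - \frac{9}{4 \cdot 52097} = \left(- \frac{9}{4}\right) \frac{1}{52097} = - \frac{9}{208388}$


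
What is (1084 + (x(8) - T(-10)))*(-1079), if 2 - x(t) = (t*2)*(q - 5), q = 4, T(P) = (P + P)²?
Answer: -757458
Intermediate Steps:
T(P) = 4*P² (T(P) = (2*P)² = 4*P²)
x(t) = 2 + 2*t (x(t) = 2 - t*2*(4 - 5) = 2 - 2*t*(-1) = 2 - (-2)*t = 2 + 2*t)
(1084 + (x(8) - T(-10)))*(-1079) = (1084 + ((2 + 2*8) - 4*(-10)²))*(-1079) = (1084 + ((2 + 16) - 4*100))*(-1079) = (1084 + (18 - 1*400))*(-1079) = (1084 + (18 - 400))*(-1079) = (1084 - 382)*(-1079) = 702*(-1079) = -757458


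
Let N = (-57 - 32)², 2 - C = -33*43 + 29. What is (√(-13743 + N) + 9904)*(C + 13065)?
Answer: 143182128 + 14457*I*√5822 ≈ 1.4318e+8 + 1.1031e+6*I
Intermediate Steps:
C = 1392 (C = 2 - (-33*43 + 29) = 2 - (-1419 + 29) = 2 - 1*(-1390) = 2 + 1390 = 1392)
N = 7921 (N = (-89)² = 7921)
(√(-13743 + N) + 9904)*(C + 13065) = (√(-13743 + 7921) + 9904)*(1392 + 13065) = (√(-5822) + 9904)*14457 = (I*√5822 + 9904)*14457 = (9904 + I*√5822)*14457 = 143182128 + 14457*I*√5822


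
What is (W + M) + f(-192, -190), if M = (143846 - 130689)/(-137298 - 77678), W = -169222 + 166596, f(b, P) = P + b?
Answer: -646660965/214976 ≈ -3008.1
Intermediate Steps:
W = -2626
M = -13157/214976 (M = 13157/(-214976) = 13157*(-1/214976) = -13157/214976 ≈ -0.061202)
(W + M) + f(-192, -190) = (-2626 - 13157/214976) + (-190 - 192) = -564540133/214976 - 382 = -646660965/214976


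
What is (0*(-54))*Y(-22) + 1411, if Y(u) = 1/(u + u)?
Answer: 1411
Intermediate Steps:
Y(u) = 1/(2*u)
(0*(-54))*Y(-22) + 1411 = (0*(-54))*((½)/(-22)) + 1411 = 0*((½)*(-1/22)) + 1411 = 0*(-1/44) + 1411 = 0 + 1411 = 1411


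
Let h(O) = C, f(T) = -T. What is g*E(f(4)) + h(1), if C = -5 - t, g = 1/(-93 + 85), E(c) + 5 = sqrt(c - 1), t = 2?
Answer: -51/8 - I*sqrt(5)/8 ≈ -6.375 - 0.27951*I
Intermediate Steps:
E(c) = -5 + sqrt(-1 + c) (E(c) = -5 + sqrt(c - 1) = -5 + sqrt(-1 + c))
g = -1/8 (g = 1/(-8) = -1/8 ≈ -0.12500)
C = -7 (C = -5 - 1*2 = -5 - 2 = -7)
h(O) = -7
g*E(f(4)) + h(1) = -(-5 + sqrt(-1 - 1*4))/8 - 7 = -(-5 + sqrt(-1 - 4))/8 - 7 = -(-5 + sqrt(-5))/8 - 7 = -(-5 + I*sqrt(5))/8 - 7 = (5/8 - I*sqrt(5)/8) - 7 = -51/8 - I*sqrt(5)/8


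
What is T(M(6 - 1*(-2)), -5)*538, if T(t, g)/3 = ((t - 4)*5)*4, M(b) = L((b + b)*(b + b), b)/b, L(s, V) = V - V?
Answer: -129120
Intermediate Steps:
L(s, V) = 0
M(b) = 0 (M(b) = 0/b = 0)
T(t, g) = -240 + 60*t (T(t, g) = 3*(((t - 4)*5)*4) = 3*(((-4 + t)*5)*4) = 3*((-20 + 5*t)*4) = 3*(-80 + 20*t) = -240 + 60*t)
T(M(6 - 1*(-2)), -5)*538 = (-240 + 60*0)*538 = (-240 + 0)*538 = -240*538 = -129120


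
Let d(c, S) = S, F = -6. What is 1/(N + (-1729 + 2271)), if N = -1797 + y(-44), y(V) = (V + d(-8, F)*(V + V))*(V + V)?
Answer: -1/43847 ≈ -2.2807e-5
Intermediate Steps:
y(V) = -22*V² (y(V) = (V - 6*(V + V))*(V + V) = (V - 12*V)*(2*V) = (-11*V)*(2*V) = -22*V²)
N = -44389 (N = -1797 - 22*(-44)² = -1797 - 22*1936 = -1797 - 42592 = -44389)
1/(N + (-1729 + 2271)) = 1/(-44389 + (-1729 + 2271)) = 1/(-44389 + 542) = 1/(-43847) = -1/43847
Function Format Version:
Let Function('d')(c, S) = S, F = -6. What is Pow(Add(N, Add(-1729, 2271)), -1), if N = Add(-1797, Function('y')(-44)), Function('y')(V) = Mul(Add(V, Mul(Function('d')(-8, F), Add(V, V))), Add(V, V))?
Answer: Rational(-1, 43847) ≈ -2.2807e-5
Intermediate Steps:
Function('y')(V) = Mul(-22, Pow(V, 2)) (Function('y')(V) = Mul(Add(V, Mul(-6, Add(V, V))), Add(V, V)) = Mul(Add(V, Mul(-6, Mul(2, V))), Mul(2, V)) = Mul(Add(V, Mul(-12, V)), Mul(2, V)) = Mul(Mul(-11, V), Mul(2, V)) = Mul(-22, Pow(V, 2)))
N = -44389 (N = Add(-1797, Mul(-22, Pow(-44, 2))) = Add(-1797, Mul(-22, 1936)) = Add(-1797, -42592) = -44389)
Pow(Add(N, Add(-1729, 2271)), -1) = Pow(Add(-44389, Add(-1729, 2271)), -1) = Pow(Add(-44389, 542), -1) = Pow(-43847, -1) = Rational(-1, 43847)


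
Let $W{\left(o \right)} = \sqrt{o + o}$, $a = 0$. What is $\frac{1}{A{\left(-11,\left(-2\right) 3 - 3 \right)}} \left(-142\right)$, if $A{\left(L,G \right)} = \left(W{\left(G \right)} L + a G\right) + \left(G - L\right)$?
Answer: $- \frac{142}{1091} - \frac{2343 i \sqrt{2}}{1091} \approx -0.13016 - 3.0371 i$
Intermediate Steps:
$W{\left(o \right)} = \sqrt{2} \sqrt{o}$ ($W{\left(o \right)} = \sqrt{2 o} = \sqrt{2} \sqrt{o}$)
$A{\left(L,G \right)} = G - L + L \sqrt{2} \sqrt{G}$ ($A{\left(L,G \right)} = \left(\sqrt{2} \sqrt{G} L + 0 G\right) + \left(G - L\right) = \left(L \sqrt{2} \sqrt{G} + 0\right) + \left(G - L\right) = L \sqrt{2} \sqrt{G} + \left(G - L\right) = G - L + L \sqrt{2} \sqrt{G}$)
$\frac{1}{A{\left(-11,\left(-2\right) 3 - 3 \right)}} \left(-142\right) = \frac{1}{\left(\left(-2\right) 3 - 3\right) - -11 - 11 \sqrt{2} \sqrt{\left(-2\right) 3 - 3}} \left(-142\right) = \frac{1}{\left(-6 - 3\right) + 11 - 11 \sqrt{2} \sqrt{-6 - 3}} \left(-142\right) = \frac{1}{-9 + 11 - 11 \sqrt{2} \sqrt{-9}} \left(-142\right) = \frac{1}{-9 + 11 - 11 \sqrt{2} \cdot 3 i} \left(-142\right) = \frac{1}{-9 + 11 - 33 i \sqrt{2}} \left(-142\right) = \frac{1}{2 - 33 i \sqrt{2}} \left(-142\right) = - \frac{142}{2 - 33 i \sqrt{2}}$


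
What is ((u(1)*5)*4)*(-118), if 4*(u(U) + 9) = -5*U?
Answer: 24190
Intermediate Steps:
u(U) = -9 - 5*U/4 (u(U) = -9 + (-5*U)/4 = -9 - 5*U/4)
((u(1)*5)*4)*(-118) = (((-9 - 5/4*1)*5)*4)*(-118) = (((-9 - 5/4)*5)*4)*(-118) = (-41/4*5*4)*(-118) = -205/4*4*(-118) = -205*(-118) = 24190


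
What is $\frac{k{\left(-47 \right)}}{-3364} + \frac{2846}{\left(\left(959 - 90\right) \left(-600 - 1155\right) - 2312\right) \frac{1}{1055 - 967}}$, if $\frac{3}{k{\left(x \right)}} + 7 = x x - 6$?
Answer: $- \frac{616716704111}{3761160312336} \approx -0.16397$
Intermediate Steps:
$k{\left(x \right)} = \frac{3}{-13 + x^{2}}$ ($k{\left(x \right)} = \frac{3}{-7 + \left(x x - 6\right)} = \frac{3}{-7 + \left(x^{2} - 6\right)} = \frac{3}{-7 + \left(-6 + x^{2}\right)} = \frac{3}{-13 + x^{2}}$)
$\frac{k{\left(-47 \right)}}{-3364} + \frac{2846}{\left(\left(959 - 90\right) \left(-600 - 1155\right) - 2312\right) \frac{1}{1055 - 967}} = \frac{3 \frac{1}{-13 + \left(-47\right)^{2}}}{-3364} + \frac{2846}{\left(\left(959 - 90\right) \left(-600 - 1155\right) - 2312\right) \frac{1}{1055 - 967}} = \frac{3}{-13 + 2209} \left(- \frac{1}{3364}\right) + \frac{2846}{\left(869 \left(-1755\right) - 2312\right) \frac{1}{88}} = \frac{3}{2196} \left(- \frac{1}{3364}\right) + \frac{2846}{\left(-1525095 - 2312\right) \frac{1}{88}} = 3 \cdot \frac{1}{2196} \left(- \frac{1}{3364}\right) + \frac{2846}{\left(-1527407\right) \frac{1}{88}} = \frac{1}{732} \left(- \frac{1}{3364}\right) + \frac{2846}{- \frac{1527407}{88}} = - \frac{1}{2462448} + 2846 \left(- \frac{88}{1527407}\right) = - \frac{1}{2462448} - \frac{250448}{1527407} = - \frac{616716704111}{3761160312336}$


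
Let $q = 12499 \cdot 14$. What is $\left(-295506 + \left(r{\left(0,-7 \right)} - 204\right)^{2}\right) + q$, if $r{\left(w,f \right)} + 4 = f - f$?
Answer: $-77256$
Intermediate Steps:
$r{\left(w,f \right)} = -4$ ($r{\left(w,f \right)} = -4 + \left(f - f\right) = -4 + 0 = -4$)
$q = 174986$
$\left(-295506 + \left(r{\left(0,-7 \right)} - 204\right)^{2}\right) + q = \left(-295506 + \left(-4 - 204\right)^{2}\right) + 174986 = \left(-295506 + \left(-208\right)^{2}\right) + 174986 = \left(-295506 + 43264\right) + 174986 = -252242 + 174986 = -77256$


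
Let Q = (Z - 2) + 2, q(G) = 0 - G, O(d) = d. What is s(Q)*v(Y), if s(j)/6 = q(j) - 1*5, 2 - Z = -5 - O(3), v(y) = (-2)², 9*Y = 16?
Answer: -360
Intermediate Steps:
Y = 16/9 (Y = (⅑)*16 = 16/9 ≈ 1.7778)
v(y) = 4
q(G) = -G
Z = 10 (Z = 2 - (-5 - 1*3) = 2 - (-5 - 3) = 2 - 1*(-8) = 2 + 8 = 10)
Q = 10 (Q = (10 - 2) + 2 = 8 + 2 = 10)
s(j) = -30 - 6*j (s(j) = 6*(-j - 1*5) = 6*(-j - 5) = 6*(-5 - j) = -30 - 6*j)
s(Q)*v(Y) = (-30 - 6*10)*4 = (-30 - 60)*4 = -90*4 = -360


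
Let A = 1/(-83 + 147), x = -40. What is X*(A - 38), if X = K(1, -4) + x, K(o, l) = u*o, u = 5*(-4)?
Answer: 36465/16 ≈ 2279.1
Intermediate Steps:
u = -20
K(o, l) = -20*o
A = 1/64 ≈ 0.015625
X = -60 (X = -20*1 - 40 = -20 - 40 = -60)
X*(A - 38) = -60*(1/64 - 38) = -60*(-2431/64) = 36465/16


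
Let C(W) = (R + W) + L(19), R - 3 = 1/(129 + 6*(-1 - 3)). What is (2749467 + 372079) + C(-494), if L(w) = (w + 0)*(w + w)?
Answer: 327786586/105 ≈ 3.1218e+6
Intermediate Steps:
L(w) = 2*w**2 (L(w) = w*(2*w) = 2*w**2)
R = 316/105 (R = 3 + 1/(129 + 6*(-1 - 3)) = 3 + 1/(129 + 6*(-4)) = 3 + 1/(129 - 24) = 3 + 1/105 = 316/105 ≈ 3.0095)
C(W) = 76126/105 + W (C(W) = (316/105 + W) + 2*19**2 = (316/105 + W) + 2*361 = (316/105 + W) + 722 = 76126/105 + W)
(2749467 + 372079) + C(-494) = (2749467 + 372079) + (76126/105 - 494) = 3121546 + 24256/105 = 327786586/105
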